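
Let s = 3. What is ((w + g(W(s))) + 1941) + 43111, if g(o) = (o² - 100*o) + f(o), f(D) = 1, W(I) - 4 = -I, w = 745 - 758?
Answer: 44941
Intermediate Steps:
w = -13
W(I) = 4 - I
g(o) = 1 + o² - 100*o (g(o) = (o² - 100*o) + 1 = 1 + o² - 100*o)
((w + g(W(s))) + 1941) + 43111 = ((-13 + (1 + (4 - 1*3)² - 100*(4 - 1*3))) + 1941) + 43111 = ((-13 + (1 + (4 - 3)² - 100*(4 - 3))) + 1941) + 43111 = ((-13 + (1 + 1² - 100*1)) + 1941) + 43111 = ((-13 + (1 + 1 - 100)) + 1941) + 43111 = ((-13 - 98) + 1941) + 43111 = (-111 + 1941) + 43111 = 1830 + 43111 = 44941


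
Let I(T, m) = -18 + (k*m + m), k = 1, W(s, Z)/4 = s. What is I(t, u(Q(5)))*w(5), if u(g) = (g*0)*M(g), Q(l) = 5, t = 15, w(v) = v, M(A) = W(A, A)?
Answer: -90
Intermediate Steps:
W(s, Z) = 4*s
M(A) = 4*A
u(g) = 0 (u(g) = (g*0)*(4*g) = 0*(4*g) = 0)
I(T, m) = -18 + 2*m (I(T, m) = -18 + (1*m + m) = -18 + (m + m) = -18 + 2*m)
I(t, u(Q(5)))*w(5) = (-18 + 2*0)*5 = (-18 + 0)*5 = -18*5 = -90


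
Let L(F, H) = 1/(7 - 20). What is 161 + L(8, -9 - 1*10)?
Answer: 2092/13 ≈ 160.92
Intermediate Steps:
L(F, H) = -1/13 (L(F, H) = 1/(-13) = -1/13)
161 + L(8, -9 - 1*10) = 161 - 1/13 = 2092/13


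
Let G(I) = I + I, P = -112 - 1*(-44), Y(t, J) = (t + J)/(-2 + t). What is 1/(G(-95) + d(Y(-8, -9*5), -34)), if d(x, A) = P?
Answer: -1/258 ≈ -0.0038760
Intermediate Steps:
Y(t, J) = (J + t)/(-2 + t)
P = -68 (P = -112 + 44 = -68)
d(x, A) = -68
G(I) = 2*I
1/(G(-95) + d(Y(-8, -9*5), -34)) = 1/(2*(-95) - 68) = 1/(-190 - 68) = 1/(-258) = -1/258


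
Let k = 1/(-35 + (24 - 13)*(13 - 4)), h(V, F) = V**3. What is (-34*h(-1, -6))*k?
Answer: 17/32 ≈ 0.53125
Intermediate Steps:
k = 1/64 (k = 1/(-35 + 11*9) = 1/(-35 + 99) = 1/64 ≈ 0.015625)
(-34*h(-1, -6))*k = -34*(-1)**3*(1/64) = -34*(-1)*(1/64) = 34*(1/64) = 17/32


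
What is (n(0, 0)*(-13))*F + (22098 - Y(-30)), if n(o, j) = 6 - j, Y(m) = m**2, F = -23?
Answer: 22992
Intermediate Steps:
(n(0, 0)*(-13))*F + (22098 - Y(-30)) = ((6 - 1*0)*(-13))*(-23) + (22098 - 1*(-30)**2) = ((6 + 0)*(-13))*(-23) + (22098 - 1*900) = (6*(-13))*(-23) + (22098 - 900) = -78*(-23) + 21198 = 1794 + 21198 = 22992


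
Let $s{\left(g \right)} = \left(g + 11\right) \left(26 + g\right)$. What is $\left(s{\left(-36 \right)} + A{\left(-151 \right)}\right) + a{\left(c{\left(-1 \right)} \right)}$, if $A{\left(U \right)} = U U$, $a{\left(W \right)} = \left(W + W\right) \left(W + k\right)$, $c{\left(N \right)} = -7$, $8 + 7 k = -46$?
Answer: $23257$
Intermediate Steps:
$k = - \frac{54}{7}$ ($k = - \frac{8}{7} + \frac{1}{7} \left(-46\right) = - \frac{8}{7} - \frac{46}{7} = - \frac{54}{7} \approx -7.7143$)
$a{\left(W \right)} = 2 W \left(- \frac{54}{7} + W\right)$ ($a{\left(W \right)} = \left(W + W\right) \left(W - \frac{54}{7}\right) = 2 W \left(- \frac{54}{7} + W\right)$)
$A{\left(U \right)} = U^{2}$
$s{\left(g \right)} = \left(11 + g\right) \left(26 + g\right)$
$\left(s{\left(-36 \right)} + A{\left(-151 \right)}\right) + a{\left(c{\left(-1 \right)} \right)} = \left(\left(286 + \left(-36\right)^{2} + 37 \left(-36\right)\right) + \left(-151\right)^{2}\right) + \frac{2}{7} \left(-7\right) \left(-54 + 7 \left(-7\right)\right) = \left(\left(286 + 1296 - 1332\right) + 22801\right) + \frac{2}{7} \left(-7\right) \left(-54 - 49\right) = \left(250 + 22801\right) + \frac{2}{7} \left(-7\right) \left(-103\right) = 23051 + 206 = 23257$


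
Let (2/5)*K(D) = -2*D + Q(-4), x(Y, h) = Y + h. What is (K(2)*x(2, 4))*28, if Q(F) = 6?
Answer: 840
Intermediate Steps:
K(D) = 15 - 5*D (K(D) = 5*(-2*D + 6)/2 = 5*(6 - 2*D)/2 = 15 - 5*D)
(K(2)*x(2, 4))*28 = ((15 - 5*2)*(2 + 4))*28 = ((15 - 10)*6)*28 = (5*6)*28 = 30*28 = 840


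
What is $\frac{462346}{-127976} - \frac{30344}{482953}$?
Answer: $- \frac{6681608573}{1817835092} \approx -3.6756$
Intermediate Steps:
$\frac{462346}{-127976} - \frac{30344}{482953} = 462346 \left(- \frac{1}{127976}\right) - \frac{30344}{482953} = - \frac{231173}{63988} - \frac{30344}{482953} = - \frac{6681608573}{1817835092}$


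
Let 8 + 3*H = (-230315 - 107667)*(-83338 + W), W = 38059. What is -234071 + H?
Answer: 15302784757/3 ≈ 5.1009e+9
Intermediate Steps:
H = 15303486970/3 (H = -8/3 + ((-230315 - 107667)*(-83338 + 38059))/3 = -8/3 + (-337982*(-45279))/3 = -8/3 + (⅓)*15303486978 = -8/3 + 5101162326 = 15303486970/3 ≈ 5.1012e+9)
-234071 + H = -234071 + 15303486970/3 = 15302784757/3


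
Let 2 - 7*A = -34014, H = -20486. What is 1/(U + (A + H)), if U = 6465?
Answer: -7/64131 ≈ -0.00010915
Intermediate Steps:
A = 34016/7 (A = 2/7 - 1/7*(-34014) = 2/7 + 34014/7 = 34016/7 ≈ 4859.4)
1/(U + (A + H)) = 1/(6465 + (34016/7 - 20486)) = 1/(6465 - 109386/7) = 1/(-64131/7) = -7/64131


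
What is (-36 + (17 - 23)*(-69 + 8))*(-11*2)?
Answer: -7260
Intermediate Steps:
(-36 + (17 - 23)*(-69 + 8))*(-11*2) = (-36 - 6*(-61))*(-22) = (-36 + 366)*(-22) = 330*(-22) = -7260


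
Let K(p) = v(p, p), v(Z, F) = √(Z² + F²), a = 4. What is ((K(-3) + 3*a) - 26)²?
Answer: 214 - 84*√2 ≈ 95.206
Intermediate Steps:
v(Z, F) = √(F² + Z²)
K(p) = √2*√(p²) (K(p) = √(p² + p²) = √(2*p²) = √2*√(p²))
((K(-3) + 3*a) - 26)² = ((√2*√((-3)²) + 3*4) - 26)² = ((√2*√9 + 12) - 26)² = ((√2*3 + 12) - 26)² = ((3*√2 + 12) - 26)² = ((12 + 3*√2) - 26)² = (-14 + 3*√2)²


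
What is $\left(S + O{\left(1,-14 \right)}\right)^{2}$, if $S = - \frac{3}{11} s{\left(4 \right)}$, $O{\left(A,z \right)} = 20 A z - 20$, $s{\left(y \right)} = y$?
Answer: $\frac{10969344}{121} \approx 90656.0$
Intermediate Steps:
$O{\left(A,z \right)} = -20 + 20 A z$ ($O{\left(A,z \right)} = 20 A z - 20 = -20 + 20 A z$)
$S = - \frac{12}{11}$ ($S = - \frac{3}{11} \cdot 4 = \left(-3\right) \frac{1}{11} \cdot 4 = \left(- \frac{3}{11}\right) 4 = - \frac{12}{11} \approx -1.0909$)
$\left(S + O{\left(1,-14 \right)}\right)^{2} = \left(- \frac{12}{11} + \left(-20 + 20 \cdot 1 \left(-14\right)\right)\right)^{2} = \left(- \frac{12}{11} - 300\right)^{2} = \left(- \frac{3312}{11}\right)^{2} = \frac{10969344}{121}$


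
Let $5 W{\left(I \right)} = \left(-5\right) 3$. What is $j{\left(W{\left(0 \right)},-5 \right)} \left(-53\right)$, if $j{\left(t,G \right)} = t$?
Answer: $159$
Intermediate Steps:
$W{\left(I \right)} = -3$ ($W{\left(I \right)} = \frac{\left(-5\right) 3}{5} = \frac{1}{5} \left(-15\right) = -3$)
$j{\left(W{\left(0 \right)},-5 \right)} \left(-53\right) = \left(-3\right) \left(-53\right) = 159$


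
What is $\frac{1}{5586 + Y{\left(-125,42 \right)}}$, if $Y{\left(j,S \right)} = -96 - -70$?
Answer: $\frac{1}{5560} \approx 0.00017986$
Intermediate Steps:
$Y{\left(j,S \right)} = -26$ ($Y{\left(j,S \right)} = -96 + 70 = -26$)
$\frac{1}{5586 + Y{\left(-125,42 \right)}} = \frac{1}{5586 - 26} = \frac{1}{5560}$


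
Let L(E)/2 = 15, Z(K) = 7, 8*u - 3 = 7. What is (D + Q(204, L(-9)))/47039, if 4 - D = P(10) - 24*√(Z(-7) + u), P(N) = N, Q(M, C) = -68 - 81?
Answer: -155/47039 + 12*√33/47039 ≈ -0.0018297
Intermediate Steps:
u = 5/4 (u = 3/8 + (⅛)*7 = 3/8 + 7/8 = 5/4 ≈ 1.2500)
L(E) = 30 (L(E) = 2*15 = 30)
Q(M, C) = -149
D = -6 + 12*√33 (D = 4 - (10 - 24*√(7 + 5/4)) = 4 - (10 - 12*√33) = 4 + (-10 + 12*√33) = -6 + 12*√33 ≈ 62.935)
(D + Q(204, L(-9)))/47039 = ((-6 + 12*√33) - 149)/47039 = (-155 + 12*√33)*(1/47039) = -155/47039 + 12*√33/47039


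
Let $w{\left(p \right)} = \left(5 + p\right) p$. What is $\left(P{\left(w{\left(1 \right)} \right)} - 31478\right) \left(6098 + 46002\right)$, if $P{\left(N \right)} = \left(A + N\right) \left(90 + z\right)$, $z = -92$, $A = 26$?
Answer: $-1643338200$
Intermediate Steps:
$w{\left(p \right)} = p \left(5 + p\right)$
$P{\left(N \right)} = -52 - 2 N$ ($P{\left(N \right)} = \left(26 + N\right) \left(90 - 92\right) = \left(26 + N\right) \left(-2\right) = -52 - 2 N$)
$\left(P{\left(w{\left(1 \right)} \right)} - 31478\right) \left(6098 + 46002\right) = \left(\left(-52 - 2 \cdot 1 \left(5 + 1\right)\right) - 31478\right) \left(6098 + 46002\right) = \left(\left(-52 - 2 \cdot 1 \cdot 6\right) - 31478\right) 52100 = \left(\left(-52 - 12\right) - 31478\right) 52100 = \left(-64 - 31478\right) 52100 = \left(-31542\right) 52100 = -1643338200$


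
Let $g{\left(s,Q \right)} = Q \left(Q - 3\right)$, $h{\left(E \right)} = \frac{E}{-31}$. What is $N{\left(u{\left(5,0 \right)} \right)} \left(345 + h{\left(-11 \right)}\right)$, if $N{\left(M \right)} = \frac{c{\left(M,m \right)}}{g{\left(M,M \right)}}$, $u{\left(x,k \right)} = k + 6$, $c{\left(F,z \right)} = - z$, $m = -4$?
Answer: $\frac{21412}{279} \approx 76.745$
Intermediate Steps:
$h{\left(E \right)} = - \frac{E}{31}$ ($h{\left(E \right)} = E \left(- \frac{1}{31}\right) = - \frac{E}{31}$)
$g{\left(s,Q \right)} = Q \left(-3 + Q\right)$
$u{\left(x,k \right)} = 6 + k$
$N{\left(M \right)} = \frac{4}{M \left(-3 + M\right)}$ ($N{\left(M \right)} = \frac{\left(-1\right) \left(-4\right)}{M \left(-3 + M\right)} = 4 \frac{1}{M \left(-3 + M\right)} = \frac{4}{M \left(-3 + M\right)}$)
$N{\left(u{\left(5,0 \right)} \right)} \left(345 + h{\left(-11 \right)}\right) = \frac{4}{\left(6 + 0\right) \left(-3 + \left(6 + 0\right)\right)} \left(345 - - \frac{11}{31}\right) = \frac{4}{6 \left(-3 + 6\right)} \left(345 + \frac{11}{31}\right) = 4 \cdot \frac{1}{6} \cdot \frac{1}{3} \cdot \frac{10706}{31} = \frac{2}{9} \cdot \frac{10706}{31} = \frac{21412}{279}$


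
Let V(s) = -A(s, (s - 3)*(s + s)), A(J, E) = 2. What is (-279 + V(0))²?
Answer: 78961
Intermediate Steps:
V(s) = -2 (V(s) = -1*2 = -2)
(-279 + V(0))² = (-279 - 2)² = (-281)² = 78961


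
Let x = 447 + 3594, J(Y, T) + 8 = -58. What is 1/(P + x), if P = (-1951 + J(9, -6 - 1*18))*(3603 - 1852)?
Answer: -1/3527726 ≈ -2.8347e-7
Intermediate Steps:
J(Y, T) = -66 (J(Y, T) = -8 - 58 = -66)
x = 4041
P = -3531767 (P = (-1951 - 66)*(3603 - 1852) = -2017*1751 = -3531767)
1/(P + x) = 1/(-3531767 + 4041) = 1/(-3527726) = -1/3527726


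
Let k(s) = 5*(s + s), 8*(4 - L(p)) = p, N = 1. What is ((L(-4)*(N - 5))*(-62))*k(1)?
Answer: 11160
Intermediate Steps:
L(p) = 4 - p/8
k(s) = 10*s (k(s) = 5*(2*s) = 10*s)
((L(-4)*(N - 5))*(-62))*k(1) = (((4 - ⅛*(-4))*(1 - 5))*(-62))*(10*1) = (((4 + ½)*(-4))*(-62))*10 = (((9/2)*(-4))*(-62))*10 = -18*(-62)*10 = 1116*10 = 11160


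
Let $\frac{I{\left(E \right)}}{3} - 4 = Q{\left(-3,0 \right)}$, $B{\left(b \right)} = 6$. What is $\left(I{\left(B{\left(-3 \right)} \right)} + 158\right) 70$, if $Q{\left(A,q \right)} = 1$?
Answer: $12110$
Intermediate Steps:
$I{\left(E \right)} = 15$ ($I{\left(E \right)} = 12 + 3 \cdot 1 = 12 + 3 = 15$)
$\left(I{\left(B{\left(-3 \right)} \right)} + 158\right) 70 = \left(15 + 158\right) 70 = 173 \cdot 70 = 12110$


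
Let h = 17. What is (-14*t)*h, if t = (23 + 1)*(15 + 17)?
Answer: -182784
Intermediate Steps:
t = 768 (t = 24*32 = 768)
(-14*t)*h = -14*768*17 = -10752*17 = -182784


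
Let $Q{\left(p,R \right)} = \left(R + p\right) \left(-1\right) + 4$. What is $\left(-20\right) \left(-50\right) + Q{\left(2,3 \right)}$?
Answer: $999$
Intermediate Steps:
$Q{\left(p,R \right)} = 4 - R - p$ ($Q{\left(p,R \right)} = \left(- R - p\right) + 4 = 4 - R - p$)
$\left(-20\right) \left(-50\right) + Q{\left(2,3 \right)} = \left(-20\right) \left(-50\right) - 1 = 1000 - 1 = 999$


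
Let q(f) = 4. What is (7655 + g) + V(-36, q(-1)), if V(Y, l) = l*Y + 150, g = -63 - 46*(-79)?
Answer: 11232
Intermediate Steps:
g = 3571 (g = -63 + 3634 = 3571)
V(Y, l) = 150 + Y*l (V(Y, l) = Y*l + 150 = 150 + Y*l)
(7655 + g) + V(-36, q(-1)) = (7655 + 3571) + (150 - 36*4) = 11226 + (150 - 144) = 11226 + 6 = 11232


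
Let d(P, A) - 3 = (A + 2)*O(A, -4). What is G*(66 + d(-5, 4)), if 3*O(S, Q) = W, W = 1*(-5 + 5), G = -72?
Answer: -4968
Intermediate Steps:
W = 0 (W = 1*0 = 0)
O(S, Q) = 0 (O(S, Q) = (⅓)*0 = 0)
d(P, A) = 3 (d(P, A) = 3 + (A + 2)*0 = 3 + (2 + A)*0 = 3 + 0 = 3)
G*(66 + d(-5, 4)) = -72*(66 + 3) = -72*69 = -4968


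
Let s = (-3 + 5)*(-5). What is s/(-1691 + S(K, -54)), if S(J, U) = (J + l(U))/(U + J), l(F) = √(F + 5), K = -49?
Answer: 35869544/6063833485 - 1442*I/6063833485 ≈ 0.0059153 - 2.378e-7*I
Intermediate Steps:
l(F) = √(5 + F)
S(J, U) = (J + √(5 + U))/(J + U) (S(J, U) = (J + √(5 + U))/(U + J) = (J + √(5 + U))/(J + U))
s = -10 (s = 2*(-5) = -10)
s/(-1691 + S(K, -54)) = -10/(-1691 + (-49 + √(5 - 54))/(-49 - 54)) = -10/(-1691 + (-49 + √(-49))/(-103)) = -10/(-1691 - (-49 + 7*I)/103) = -10/(-1691 + (49/103 - 7*I/103)) = -10/(-174124/103 - 7*I/103) = (10609*(-174124/103 + 7*I/103)/30319167425)*(-10) = -21218*(-174124/103 + 7*I/103)/6063833485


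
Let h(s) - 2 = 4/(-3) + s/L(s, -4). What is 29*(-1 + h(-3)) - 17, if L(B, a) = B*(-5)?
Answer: -487/15 ≈ -32.467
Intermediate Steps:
L(B, a) = -5*B
h(s) = 7/15 (h(s) = 2 + (4/(-3) + s/((-5*s))) = 2 + (4*(-⅓) + s*(-1/(5*s))) = 2 + (-4/3 - ⅕) = 2 - 23/15 = 7/15)
29*(-1 + h(-3)) - 17 = 29*(-1 + 7/15) - 17 = 29*(-8/15) - 17 = -232/15 - 17 = -487/15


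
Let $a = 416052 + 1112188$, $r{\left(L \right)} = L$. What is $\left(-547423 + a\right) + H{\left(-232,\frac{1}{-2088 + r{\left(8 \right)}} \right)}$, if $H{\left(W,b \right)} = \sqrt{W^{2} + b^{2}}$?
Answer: $980817 + \frac{\sqrt{232864153601}}{2080} \approx 9.8105 \cdot 10^{5}$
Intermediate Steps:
$a = 1528240$
$\left(-547423 + a\right) + H{\left(-232,\frac{1}{-2088 + r{\left(8 \right)}} \right)} = \left(-547423 + 1528240\right) + \sqrt{\left(-232\right)^{2} + \left(\frac{1}{-2088 + 8}\right)^{2}} = 980817 + \sqrt{53824 + \left(\frac{1}{-2080}\right)^{2}} = 980817 + \sqrt{53824 + \left(- \frac{1}{2080}\right)^{2}} = 980817 + \sqrt{53824 + \frac{1}{4326400}} = 980817 + \sqrt{\frac{232864153601}{4326400}} = 980817 + \frac{\sqrt{232864153601}}{2080}$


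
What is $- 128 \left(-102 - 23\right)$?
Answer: $16000$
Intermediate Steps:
$- 128 \left(-102 - 23\right) = \left(-128\right) \left(-125\right) = 16000$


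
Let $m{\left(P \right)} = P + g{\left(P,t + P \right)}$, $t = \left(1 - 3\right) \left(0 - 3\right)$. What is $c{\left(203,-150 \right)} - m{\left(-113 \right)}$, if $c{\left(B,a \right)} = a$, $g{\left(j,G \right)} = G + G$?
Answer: $177$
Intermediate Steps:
$t = 6$ ($t = \left(-2\right) \left(-3\right) = 6$)
$g{\left(j,G \right)} = 2 G$
$m{\left(P \right)} = 12 + 3 P$ ($m{\left(P \right)} = P + 2 \left(6 + P\right) = P + \left(12 + 2 P\right) = 12 + 3 P$)
$c{\left(203,-150 \right)} - m{\left(-113 \right)} = -150 - \left(12 + 3 \left(-113\right)\right) = -150 - \left(12 - 339\right) = -150 - -327 = -150 + 327 = 177$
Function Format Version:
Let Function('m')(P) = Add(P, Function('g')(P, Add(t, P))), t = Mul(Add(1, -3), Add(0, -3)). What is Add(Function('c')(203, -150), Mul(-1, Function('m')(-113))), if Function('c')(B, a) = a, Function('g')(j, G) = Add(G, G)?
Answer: 177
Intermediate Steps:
t = 6 (t = Mul(-2, -3) = 6)
Function('g')(j, G) = Mul(2, G)
Function('m')(P) = Add(12, Mul(3, P)) (Function('m')(P) = Add(P, Mul(2, Add(6, P))) = Add(P, Add(12, Mul(2, P))) = Add(12, Mul(3, P)))
Add(Function('c')(203, -150), Mul(-1, Function('m')(-113))) = Add(-150, Mul(-1, Add(12, Mul(3, -113)))) = Add(-150, Mul(-1, Add(12, -339))) = Add(-150, Mul(-1, -327)) = Add(-150, 327) = 177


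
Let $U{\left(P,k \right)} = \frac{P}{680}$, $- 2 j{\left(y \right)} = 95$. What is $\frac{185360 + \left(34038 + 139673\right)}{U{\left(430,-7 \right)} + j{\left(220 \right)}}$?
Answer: $- \frac{24416828}{3187} \approx -7661.4$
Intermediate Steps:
$j{\left(y \right)} = - \frac{95}{2}$ ($j{\left(y \right)} = \left(- \frac{1}{2}\right) 95 = - \frac{95}{2}$)
$U{\left(P,k \right)} = \frac{P}{680}$ ($U{\left(P,k \right)} = P \frac{1}{680} = \frac{P}{680}$)
$\frac{185360 + \left(34038 + 139673\right)}{U{\left(430,-7 \right)} + j{\left(220 \right)}} = \frac{185360 + \left(34038 + 139673\right)}{\frac{1}{680} \cdot 430 - \frac{95}{2}} = \frac{185360 + 173711}{\frac{43}{68} - \frac{95}{2}} = \frac{359071}{- \frac{3187}{68}} = 359071 \left(- \frac{68}{3187}\right) = - \frac{24416828}{3187}$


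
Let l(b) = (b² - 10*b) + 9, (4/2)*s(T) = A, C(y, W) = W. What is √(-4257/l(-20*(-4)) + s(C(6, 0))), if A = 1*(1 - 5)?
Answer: 5*I*√3471971/5609 ≈ 1.661*I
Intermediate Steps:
A = -4 (A = 1*(-4) = -4)
s(T) = -2 (s(T) = (½)*(-4) = -2)
l(b) = 9 + b² - 10*b
√(-4257/l(-20*(-4)) + s(C(6, 0))) = √(-4257/(9 + (-20*(-4))² - (-200)*(-4)) - 2) = √(-4257/(9 + 80² - 10*80) - 2) = √(-4257/(9 + 6400 - 800) - 2) = √(-4257/5609 - 2) = √(-15475/5609) = 5*I*√3471971/5609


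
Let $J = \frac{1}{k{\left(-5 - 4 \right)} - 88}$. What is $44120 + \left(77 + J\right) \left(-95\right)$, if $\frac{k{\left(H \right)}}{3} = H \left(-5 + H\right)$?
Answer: $\frac{2134671}{58} \approx 36805.0$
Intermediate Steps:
$k{\left(H \right)} = 3 H \left(-5 + H\right)$
$J = \frac{1}{290}$ ($J = \frac{1}{3 \left(-5 - 4\right) \left(-5 - 9\right) - 88} = \frac{1}{3 \left(-9\right) \left(-5 - 9\right) - 88} = \frac{1}{3 \left(-9\right) \left(-14\right) - 88} = \frac{1}{378 - 88} = \frac{1}{290} \approx 0.0034483$)
$44120 + \left(77 + J\right) \left(-95\right) = 44120 + \left(77 + \frac{1}{290}\right) \left(-95\right) = 44120 + \frac{22331}{290} \left(-95\right) = 44120 - \frac{424289}{58} = \frac{2134671}{58}$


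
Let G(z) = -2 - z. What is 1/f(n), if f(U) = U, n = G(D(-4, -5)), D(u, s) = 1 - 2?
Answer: -1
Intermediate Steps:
D(u, s) = -1
n = -1 (n = -2 - 1*(-1) = -2 + 1 = -1)
1/f(n) = 1/(-1) = -1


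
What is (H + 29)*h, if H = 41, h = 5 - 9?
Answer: -280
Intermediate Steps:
h = -4
(H + 29)*h = (41 + 29)*(-4) = 70*(-4) = -280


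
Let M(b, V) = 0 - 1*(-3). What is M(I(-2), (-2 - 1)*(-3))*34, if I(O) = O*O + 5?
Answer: 102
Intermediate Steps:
I(O) = 5 + O² (I(O) = O² + 5 = 5 + O²)
M(b, V) = 3 (M(b, V) = 0 + 3 = 3)
M(I(-2), (-2 - 1)*(-3))*34 = 3*34 = 102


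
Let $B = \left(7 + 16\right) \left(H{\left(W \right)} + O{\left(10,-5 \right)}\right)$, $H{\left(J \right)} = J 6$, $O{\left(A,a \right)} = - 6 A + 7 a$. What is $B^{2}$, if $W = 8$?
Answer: $1168561$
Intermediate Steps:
$H{\left(J \right)} = 6 J$
$B = -1081$ ($B = \left(7 + 16\right) \left(6 \cdot 8 + \left(\left(-6\right) 10 + 7 \left(-5\right)\right)\right) = 23 \left(48 - 95\right) = 23 \left(-47\right) = -1081$)
$B^{2} = \left(-1081\right)^{2} = 1168561$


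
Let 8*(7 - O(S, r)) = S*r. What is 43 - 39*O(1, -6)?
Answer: -1037/4 ≈ -259.25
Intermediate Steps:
O(S, r) = 7 - S*r/8
43 - 39*O(1, -6) = 43 - 39*(7 - 1/8*1*(-6)) = 43 - 39*(7 + 3/4) = 43 - 39*31/4 = 43 - 1209/4 = -1037/4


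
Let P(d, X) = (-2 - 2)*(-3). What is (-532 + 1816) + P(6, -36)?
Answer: 1296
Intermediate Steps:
P(d, X) = 12 (P(d, X) = -4*(-3) = 12)
(-532 + 1816) + P(6, -36) = (-532 + 1816) + 12 = 1284 + 12 = 1296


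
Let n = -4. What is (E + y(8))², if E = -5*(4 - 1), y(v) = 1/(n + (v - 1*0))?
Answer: 3481/16 ≈ 217.56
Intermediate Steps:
y(v) = 1/(-4 + v) (y(v) = 1/(-4 + (v - 1*0)) = 1/(-4 + (v + 0)) = 1/(-4 + v))
E = -15 (E = -5*3 = -15)
(E + y(8))² = (-15 + 1/(-4 + 8))² = (-15 + 1/4)² = (-15 + ¼)² = (-59/4)² = 3481/16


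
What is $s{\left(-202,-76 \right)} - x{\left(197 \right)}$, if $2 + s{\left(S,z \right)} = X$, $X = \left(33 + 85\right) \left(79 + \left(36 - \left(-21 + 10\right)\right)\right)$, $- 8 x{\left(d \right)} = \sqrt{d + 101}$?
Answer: $14866 + \frac{\sqrt{298}}{8} \approx 14868.0$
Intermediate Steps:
$x{\left(d \right)} = - \frac{\sqrt{101 + d}}{8}$ ($x{\left(d \right)} = - \frac{\sqrt{d + 101}}{8} = - \frac{\sqrt{101 + d}}{8}$)
$X = 14868$ ($X = 118 \left(79 + \left(36 - -11\right)\right) = 118 \left(79 + \left(36 + 11\right)\right) = 118 \left(79 + 47\right) = 118 \cdot 126 = 14868$)
$s{\left(S,z \right)} = 14866$ ($s{\left(S,z \right)} = -2 + 14868 = 14866$)
$s{\left(-202,-76 \right)} - x{\left(197 \right)} = 14866 - - \frac{\sqrt{101 + 197}}{8} = 14866 - - \frac{\sqrt{298}}{8} = 14866 + \frac{\sqrt{298}}{8}$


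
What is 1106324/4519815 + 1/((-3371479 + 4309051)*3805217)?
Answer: 1315664439117171997/5375061796437184020 ≈ 0.24477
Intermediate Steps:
1106324/4519815 + 1/((-3371479 + 4309051)*3805217) = 1106324*(1/4519815) + (1/3805217)/937572 = 1106324/4519815 + (1/937572)*(1/3805217) = 1106324/4519815 + 1/3567664913124 = 1315664439117171997/5375061796437184020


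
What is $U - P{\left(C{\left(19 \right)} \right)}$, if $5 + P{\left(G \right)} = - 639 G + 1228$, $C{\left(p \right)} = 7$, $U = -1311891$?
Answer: $-1308641$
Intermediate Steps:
$P{\left(G \right)} = 1223 - 639 G$ ($P{\left(G \right)} = -5 - \left(-1228 + 639 G\right) = 1223 - 639 G$)
$U - P{\left(C{\left(19 \right)} \right)} = -1311891 - \left(1223 - 4473\right) = -1311891 - -3250 = -1311891 + 3250 = -1308641$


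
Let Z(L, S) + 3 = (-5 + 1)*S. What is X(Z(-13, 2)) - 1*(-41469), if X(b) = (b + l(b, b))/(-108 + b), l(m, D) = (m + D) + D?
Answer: 4934855/119 ≈ 41469.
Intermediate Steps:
Z(L, S) = -3 - 4*S (Z(L, S) = -3 + (-5 + 1)*S = -3 - 4*S)
l(m, D) = m + 2*D (l(m, D) = (D + m) + D = m + 2*D)
X(b) = 4*b/(-108 + b) (X(b) = (b + (b + 2*b))/(-108 + b) = (b + 3*b)/(-108 + b) = (4*b)/(-108 + b) = 4*b/(-108 + b))
X(Z(-13, 2)) - 1*(-41469) = 4*(-3 - 4*2)/(-108 + (-3 - 4*2)) - 1*(-41469) = 4*(-3 - 8)/(-108 + (-3 - 8)) + 41469 = 4*(-11)/(-108 - 11) + 41469 = 4*(-11)/(-119) + 41469 = 4*(-11)*(-1/119) + 41469 = 44/119 + 41469 = 4934855/119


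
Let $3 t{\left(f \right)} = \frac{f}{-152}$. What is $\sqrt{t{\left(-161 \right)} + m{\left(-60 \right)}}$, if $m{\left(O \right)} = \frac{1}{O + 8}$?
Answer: $\frac{\sqrt{2932878}}{2964} \approx 0.57779$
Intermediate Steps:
$m{\left(O \right)} = \frac{1}{8 + O}$
$t{\left(f \right)} = - \frac{f}{456}$ ($t{\left(f \right)} = \frac{f \frac{1}{-152}}{3} = \frac{f \left(- \frac{1}{152}\right)}{3} = \frac{\left(- \frac{1}{152}\right) f}{3} = - \frac{f}{456}$)
$\sqrt{t{\left(-161 \right)} + m{\left(-60 \right)}} = \sqrt{\left(- \frac{1}{456}\right) \left(-161\right) + \frac{1}{8 - 60}} = \sqrt{\frac{161}{456} + \frac{1}{-52}} = \sqrt{\frac{161}{456} - \frac{1}{52}} = \sqrt{\frac{1979}{5928}} = \frac{\sqrt{2932878}}{2964}$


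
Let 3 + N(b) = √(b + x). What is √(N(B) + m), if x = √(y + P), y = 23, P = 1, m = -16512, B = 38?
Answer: √(-16515 + √2*√(19 + √6)) ≈ 128.49*I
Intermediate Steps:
x = 2*√6 (x = √(23 + 1) = √24 = 2*√6 ≈ 4.8990)
N(b) = -3 + √(b + 2*√6)
√(N(B) + m) = √((-3 + √(38 + 2*√6)) - 16512) = √(-16515 + √(38 + 2*√6))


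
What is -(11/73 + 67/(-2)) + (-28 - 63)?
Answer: -8417/146 ≈ -57.651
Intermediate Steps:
-(11/73 + 67/(-2)) + (-28 - 63) = -(11*(1/73) + 67*(-½)) - 91 = -(11/73 - 67/2) - 91 = -1*(-4869/146) - 91 = 4869/146 - 91 = -8417/146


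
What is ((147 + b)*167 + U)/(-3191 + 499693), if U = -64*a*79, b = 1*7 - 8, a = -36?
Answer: 103199/248251 ≈ 0.41570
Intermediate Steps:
b = -1 (b = 7 - 8 = -1)
U = 182016 (U = -64*(-36)*79 = 2304*79 = 182016)
((147 + b)*167 + U)/(-3191 + 499693) = ((147 - 1)*167 + 182016)/(-3191 + 499693) = (146*167 + 182016)/496502 = (24382 + 182016)*(1/496502) = 206398*(1/496502) = 103199/248251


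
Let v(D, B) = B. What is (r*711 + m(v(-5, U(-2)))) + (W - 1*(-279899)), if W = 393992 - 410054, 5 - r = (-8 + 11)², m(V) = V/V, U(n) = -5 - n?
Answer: 260994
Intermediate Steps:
m(V) = 1
r = -4 (r = 5 - (-8 + 11)² = 5 - 1*3² = 5 - 1*9 = 5 - 9 = -4)
W = -16062
(r*711 + m(v(-5, U(-2)))) + (W - 1*(-279899)) = (-4*711 + 1) + (-16062 - 1*(-279899)) = (-2844 + 1) + (-16062 + 279899) = -2843 + 263837 = 260994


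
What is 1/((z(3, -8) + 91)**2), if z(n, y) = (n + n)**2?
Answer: 1/16129 ≈ 6.2000e-5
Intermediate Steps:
z(n, y) = 4*n**2 (z(n, y) = (2*n)**2 = 4*n**2)
1/((z(3, -8) + 91)**2) = 1/((4*3**2 + 91)**2) = 1/((4*9 + 91)**2) = 1/((36 + 91)**2) = 1/(127**2) = 1/16129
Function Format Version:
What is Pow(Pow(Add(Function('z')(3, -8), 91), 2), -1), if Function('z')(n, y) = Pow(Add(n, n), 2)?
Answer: Rational(1, 16129) ≈ 6.2000e-5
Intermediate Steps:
Function('z')(n, y) = Mul(4, Pow(n, 2)) (Function('z')(n, y) = Pow(Mul(2, n), 2) = Mul(4, Pow(n, 2)))
Pow(Pow(Add(Function('z')(3, -8), 91), 2), -1) = Pow(Pow(Add(Mul(4, Pow(3, 2)), 91), 2), -1) = Pow(Pow(Add(Mul(4, 9), 91), 2), -1) = Pow(Pow(Add(36, 91), 2), -1) = Pow(Pow(127, 2), -1) = Pow(16129, -1) = Rational(1, 16129)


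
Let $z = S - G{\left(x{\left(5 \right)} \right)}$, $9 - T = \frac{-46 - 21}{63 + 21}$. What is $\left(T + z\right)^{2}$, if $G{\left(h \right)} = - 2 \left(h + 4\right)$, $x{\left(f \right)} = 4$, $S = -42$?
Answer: $\frac{1852321}{7056} \approx 262.52$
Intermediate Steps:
$G{\left(h \right)} = -8 - 2 h$ ($G{\left(h \right)} = - 2 \left(4 + h\right) = -8 - 2 h$)
$T = \frac{823}{84}$ ($T = 9 - \frac{-46 - 21}{63 + 21} = 9 - - \frac{67}{84} = 9 + \frac{67}{84} = \frac{823}{84} \approx 9.7976$)
$z = -26$ ($z = -42 - \left(-8 - 8\right) = -42 - -16 = -42 + 16 = -26$)
$\left(T + z\right)^{2} = \left(\frac{823}{84} - 26\right)^{2} = \left(- \frac{1361}{84}\right)^{2} = \frac{1852321}{7056}$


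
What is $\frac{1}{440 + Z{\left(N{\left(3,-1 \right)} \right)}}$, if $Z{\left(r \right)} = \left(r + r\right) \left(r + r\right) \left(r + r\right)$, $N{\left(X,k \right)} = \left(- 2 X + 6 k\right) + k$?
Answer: $- \frac{1}{17136} \approx -5.8357 \cdot 10^{-5}$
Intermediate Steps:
$N{\left(X,k \right)} = - 2 X + 7 k$
$Z{\left(r \right)} = 8 r^{3}$ ($Z{\left(r \right)} = 2 r 2 r 2 r = 4 r^{2} \cdot 2 r = 8 r^{3}$)
$\frac{1}{440 + Z{\left(N{\left(3,-1 \right)} \right)}} = \frac{1}{440 + 8 \left(\left(-2\right) 3 + 7 \left(-1\right)\right)^{3}} = \frac{1}{440 + 8 \left(-6 - 7\right)^{3}} = \frac{1}{440 + 8 \left(-13\right)^{3}} = \frac{1}{440 + 8 \left(-2197\right)} = \frac{1}{440 - 17576} = \frac{1}{-17136} = - \frac{1}{17136}$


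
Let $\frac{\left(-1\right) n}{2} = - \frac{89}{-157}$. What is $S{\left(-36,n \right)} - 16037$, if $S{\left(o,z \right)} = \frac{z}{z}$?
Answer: $-16036$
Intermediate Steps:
$n = - \frac{178}{157}$ ($n = - 2 \left(- \frac{89}{-157}\right) = - 2 \left(\left(-89\right) \left(- \frac{1}{157}\right)\right) = \left(-2\right) \frac{89}{157} = - \frac{178}{157} \approx -1.1338$)
$S{\left(o,z \right)} = 1$
$S{\left(-36,n \right)} - 16037 = 1 - 16037 = -16036$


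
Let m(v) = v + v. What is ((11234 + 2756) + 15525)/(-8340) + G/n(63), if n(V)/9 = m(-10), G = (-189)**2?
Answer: -421147/2085 ≈ -201.99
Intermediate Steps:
G = 35721
m(v) = 2*v
n(V) = -180 (n(V) = 9*(2*(-10)) = 9*(-20) = -180)
((11234 + 2756) + 15525)/(-8340) + G/n(63) = ((11234 + 2756) + 15525)/(-8340) + 35721/(-180) = (13990 + 15525)*(-1/8340) + 35721*(-1/180) = 29515*(-1/8340) - 3969/20 = -5903/1668 - 3969/20 = -421147/2085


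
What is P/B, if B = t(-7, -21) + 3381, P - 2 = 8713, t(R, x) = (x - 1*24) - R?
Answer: 8715/3343 ≈ 2.6069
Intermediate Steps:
t(R, x) = -24 + x - R (t(R, x) = (x - 24) - R = (-24 + x) - R = -24 + x - R)
P = 8715 (P = 2 + 8713 = 8715)
B = 3343 (B = (-24 - 21 - 1*(-7)) + 3381 = (-24 - 21 + 7) + 3381 = -38 + 3381 = 3343)
P/B = 8715/3343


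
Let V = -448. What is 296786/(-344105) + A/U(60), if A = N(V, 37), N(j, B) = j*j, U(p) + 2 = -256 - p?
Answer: -34578813934/54712695 ≈ -632.01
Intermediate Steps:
U(p) = -258 - p (U(p) = -2 + (-256 - p) = -258 - p)
N(j, B) = j²
A = 200704 (A = (-448)² = 200704)
296786/(-344105) + A/U(60) = 296786/(-344105) + 200704/(-258 - 1*60) = 296786*(-1/344105) + 200704/(-258 - 60) = -296786/344105 + 200704/(-318) = -296786/344105 + 200704*(-1/318) = -296786/344105 - 100352/159 = -34578813934/54712695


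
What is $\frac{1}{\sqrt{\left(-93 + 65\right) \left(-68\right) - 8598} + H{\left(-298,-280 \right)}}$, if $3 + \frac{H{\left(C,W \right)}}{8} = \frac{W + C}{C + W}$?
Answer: $- \frac{8}{3475} - \frac{i \sqrt{6694}}{6950} \approx -0.0023022 - 0.011772 i$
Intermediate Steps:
$H{\left(C,W \right)} = -16$ ($H{\left(C,W \right)} = -24 + 8 \frac{W + C}{C + W} = -24 + 8 \frac{C + W}{C + W} = -24 + 8 \cdot 1 = -24 + 8 = -16$)
$\frac{1}{\sqrt{\left(-93 + 65\right) \left(-68\right) - 8598} + H{\left(-298,-280 \right)}} = \frac{1}{\sqrt{\left(-93 + 65\right) \left(-68\right) - 8598} - 16} = \frac{1}{\sqrt{\left(-28\right) \left(-68\right) - 8598} - 16} = \frac{1}{\sqrt{1904 - 8598} - 16} = \frac{1}{\sqrt{-6694} - 16} = \frac{1}{i \sqrt{6694} - 16} = \frac{1}{-16 + i \sqrt{6694}}$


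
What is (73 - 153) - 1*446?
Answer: -526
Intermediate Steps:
(73 - 153) - 1*446 = -80 - 446 = -526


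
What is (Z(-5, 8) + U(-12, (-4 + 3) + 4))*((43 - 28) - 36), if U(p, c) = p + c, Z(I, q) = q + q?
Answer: -147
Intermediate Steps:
Z(I, q) = 2*q
U(p, c) = c + p
(Z(-5, 8) + U(-12, (-4 + 3) + 4))*((43 - 28) - 36) = (2*8 + (((-4 + 3) + 4) - 12))*((43 - 28) - 36) = (16 + ((-1 + 4) - 12))*(15 - 36) = (16 + (3 - 12))*(-21) = (16 - 9)*(-21) = 7*(-21) = -147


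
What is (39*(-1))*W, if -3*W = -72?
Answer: -936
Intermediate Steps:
W = 24 (W = -1/3*(-72) = 24)
(39*(-1))*W = (39*(-1))*24 = -39*24 = -936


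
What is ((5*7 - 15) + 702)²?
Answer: 521284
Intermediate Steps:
((5*7 - 15) + 702)² = ((35 - 15) + 702)² = (20 + 702)² = 722² = 521284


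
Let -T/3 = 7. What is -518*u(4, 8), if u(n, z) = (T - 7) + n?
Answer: 12432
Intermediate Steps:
T = -21 (T = -3*7 = -21)
u(n, z) = -28 + n (u(n, z) = (-21 - 7) + n = -28 + n)
-518*u(4, 8) = -518*(-28 + 4) = -518*(-24) = 12432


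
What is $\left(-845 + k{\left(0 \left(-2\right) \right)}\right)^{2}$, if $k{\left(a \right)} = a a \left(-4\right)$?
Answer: $714025$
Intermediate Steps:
$k{\left(a \right)} = - 4 a^{2}$ ($k{\left(a \right)} = a^{2} \left(-4\right) = - 4 a^{2}$)
$\left(-845 + k{\left(0 \left(-2\right) \right)}\right)^{2} = \left(-845 - 4 \left(0 \left(-2\right)\right)^{2}\right)^{2} = \left(-845 - 4 \cdot 0^{2}\right)^{2} = \left(-845 - 0\right)^{2} = \left(-845 + 0\right)^{2} = \left(-845\right)^{2} = 714025$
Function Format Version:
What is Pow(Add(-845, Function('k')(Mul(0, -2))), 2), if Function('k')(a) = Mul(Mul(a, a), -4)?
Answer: 714025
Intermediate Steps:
Function('k')(a) = Mul(-4, Pow(a, 2)) (Function('k')(a) = Mul(Pow(a, 2), -4) = Mul(-4, Pow(a, 2)))
Pow(Add(-845, Function('k')(Mul(0, -2))), 2) = Pow(Add(-845, Mul(-4, Pow(Mul(0, -2), 2))), 2) = Pow(Add(-845, Mul(-4, Pow(0, 2))), 2) = Pow(Add(-845, Mul(-4, 0)), 2) = Pow(Add(-845, 0), 2) = Pow(-845, 2) = 714025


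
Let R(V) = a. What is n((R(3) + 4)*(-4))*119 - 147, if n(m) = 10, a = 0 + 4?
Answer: 1043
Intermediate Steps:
a = 4
R(V) = 4
n((R(3) + 4)*(-4))*119 - 147 = 10*119 - 147 = 1190 - 147 = 1043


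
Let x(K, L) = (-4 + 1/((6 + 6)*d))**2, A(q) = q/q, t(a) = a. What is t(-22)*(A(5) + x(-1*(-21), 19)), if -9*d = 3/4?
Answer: -572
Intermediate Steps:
A(q) = 1
d = -1/12 (d = -1/(3*4) = -1/9*3/4 = -1/12 ≈ -0.083333)
x(K, L) = 25 (x(K, L) = (-4 + 1/((6 + 6)*(-1/12)))**2 = (-4 - 12/12)**2 = (-4 + (1/12)*(-12))**2 = (-4 - 1)**2 = (-5)**2 = 25)
t(-22)*(A(5) + x(-1*(-21), 19)) = -22*(1 + 25) = -22*26 = -572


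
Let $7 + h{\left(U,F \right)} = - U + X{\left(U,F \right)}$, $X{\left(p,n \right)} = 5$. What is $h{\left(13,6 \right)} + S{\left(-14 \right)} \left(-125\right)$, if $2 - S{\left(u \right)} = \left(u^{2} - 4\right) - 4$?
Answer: $23235$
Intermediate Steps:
$S{\left(u \right)} = 10 - u^{2}$ ($S{\left(u \right)} = 2 - \left(\left(u^{2} - 4\right) - 4\right) = 2 - \left(\left(-4 + u^{2}\right) - 4\right) = 2 - \left(-8 + u^{2}\right) = 10 - u^{2}$)
$h{\left(U,F \right)} = -2 - U$ ($h{\left(U,F \right)} = -7 - \left(-5 + U\right) = -2 - U$)
$h{\left(13,6 \right)} + S{\left(-14 \right)} \left(-125\right) = \left(-2 - 13\right) + \left(10 - \left(-14\right)^{2}\right) \left(-125\right) = \left(-2 - 13\right) + \left(10 - 196\right) \left(-125\right) = -15 + \left(10 - 196\right) \left(-125\right) = -15 - -23250 = -15 + 23250 = 23235$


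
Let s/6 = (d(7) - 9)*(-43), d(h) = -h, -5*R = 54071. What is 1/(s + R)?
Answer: -5/33431 ≈ -0.00014956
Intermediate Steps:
R = -54071/5 (R = -1/5*54071 = -54071/5 ≈ -10814.)
s = 4128 (s = 6*((-1*7 - 9)*(-43)) = 6*((-7 - 9)*(-43)) = 6*(-16*(-43)) = 6*688 = 4128)
1/(s + R) = 1/(4128 - 54071/5) = 1/(-33431/5) = -5/33431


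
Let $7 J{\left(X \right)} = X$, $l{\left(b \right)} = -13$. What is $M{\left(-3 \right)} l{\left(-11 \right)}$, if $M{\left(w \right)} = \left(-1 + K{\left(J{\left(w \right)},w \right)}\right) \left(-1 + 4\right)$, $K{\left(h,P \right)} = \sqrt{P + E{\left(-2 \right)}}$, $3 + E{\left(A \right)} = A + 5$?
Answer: $39 - 39 i \sqrt{3} \approx 39.0 - 67.55 i$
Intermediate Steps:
$J{\left(X \right)} = \frac{X}{7}$
$E{\left(A \right)} = 2 + A$ ($E{\left(A \right)} = -3 + \left(A + 5\right) = -3 + \left(5 + A\right) = 2 + A$)
$K{\left(h,P \right)} = \sqrt{P}$ ($K{\left(h,P \right)} = \sqrt{P + \left(2 - 2\right)} = \sqrt{P + 0} = \sqrt{P}$)
$M{\left(w \right)} = -3 + 3 \sqrt{w}$ ($M{\left(w \right)} = \left(-1 + \sqrt{w}\right) \left(-1 + 4\right) = \left(-1 + \sqrt{w}\right) 3 = -3 + 3 \sqrt{w}$)
$M{\left(-3 \right)} l{\left(-11 \right)} = \left(-3 + 3 \sqrt{-3}\right) \left(-13\right) = \left(-3 + 3 i \sqrt{3}\right) \left(-13\right) = 39 - 39 i \sqrt{3}$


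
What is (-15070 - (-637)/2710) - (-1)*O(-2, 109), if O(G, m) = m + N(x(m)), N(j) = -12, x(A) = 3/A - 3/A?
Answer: -40576193/2710 ≈ -14973.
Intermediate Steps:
x(A) = 0
O(G, m) = -12 + m (O(G, m) = m - 12 = -12 + m)
(-15070 - (-637)/2710) - (-1)*O(-2, 109) = (-15070 - (-637)/2710) - (-1)*(-12 + 109) = (-15070 - (-637)/2710) - (-1)*97 = (-15070 - 1*(-637/2710)) - 1*(-97) = (-15070 + 637/2710) + 97 = -40839063/2710 + 97 = -40576193/2710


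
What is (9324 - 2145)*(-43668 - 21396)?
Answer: -467094456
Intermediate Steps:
(9324 - 2145)*(-43668 - 21396) = 7179*(-65064) = -467094456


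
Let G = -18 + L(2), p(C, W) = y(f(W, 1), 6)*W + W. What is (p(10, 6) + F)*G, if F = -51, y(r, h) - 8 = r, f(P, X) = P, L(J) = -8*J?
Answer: -1326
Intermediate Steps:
y(r, h) = 8 + r
p(C, W) = W + W*(8 + W) (p(C, W) = (8 + W)*W + W = W*(8 + W) + W = W + W*(8 + W))
G = -34 (G = -18 - 8*2 = -18 - 16 = -34)
(p(10, 6) + F)*G = (6*(9 + 6) - 51)*(-34) = (6*15 - 51)*(-34) = (90 - 51)*(-34) = 39*(-34) = -1326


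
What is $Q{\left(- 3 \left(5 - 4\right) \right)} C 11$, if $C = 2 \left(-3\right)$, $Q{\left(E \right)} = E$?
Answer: $198$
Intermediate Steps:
$C = -6$
$Q{\left(- 3 \left(5 - 4\right) \right)} C 11 = - 3 \left(5 - 4\right) \left(-6\right) 11 = \left(-3\right) 1 \left(-6\right) 11 = \left(-3\right) \left(-6\right) 11 = 18 \cdot 11 = 198$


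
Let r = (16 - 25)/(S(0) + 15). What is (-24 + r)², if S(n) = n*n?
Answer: 15129/25 ≈ 605.16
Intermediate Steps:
S(n) = n²
r = -⅗ (r = (16 - 25)/(0² + 15) = -9/(0 + 15) = -9/15 = -9*1/15 = -⅗ ≈ -0.60000)
(-24 + r)² = (-24 - ⅗)² = (-123/5)² = 15129/25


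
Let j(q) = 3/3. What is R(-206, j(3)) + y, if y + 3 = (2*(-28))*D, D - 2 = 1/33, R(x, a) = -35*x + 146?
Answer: 238897/33 ≈ 7239.3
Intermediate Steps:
j(q) = 1 (j(q) = 3*(1/3) = 1)
R(x, a) = 146 - 35*x
D = 67/33 (D = 2 + 1/33 = 67/33 ≈ 2.0303)
y = -3851/33 (y = -3 + (2*(-28))*(67/33) = -3 - 56*67/33 = -3 - 3752/33 = -3851/33 ≈ -116.70)
R(-206, j(3)) + y = (146 - 35*(-206)) - 3851/33 = (146 + 7210) - 3851/33 = 7356 - 3851/33 = 238897/33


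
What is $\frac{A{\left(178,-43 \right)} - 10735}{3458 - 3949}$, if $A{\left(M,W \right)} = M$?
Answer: $\frac{10557}{491} \approx 21.501$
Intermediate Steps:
$\frac{A{\left(178,-43 \right)} - 10735}{3458 - 3949} = \frac{178 - 10735}{3458 - 3949} = - \frac{10557}{-491} = \left(-10557\right) \left(- \frac{1}{491}\right) = \frac{10557}{491}$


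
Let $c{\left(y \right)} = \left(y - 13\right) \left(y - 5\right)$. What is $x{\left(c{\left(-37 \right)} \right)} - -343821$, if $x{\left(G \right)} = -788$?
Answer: $343033$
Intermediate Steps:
$c{\left(y \right)} = \left(-13 + y\right) \left(-5 + y\right)$
$x{\left(c{\left(-37 \right)} \right)} - -343821 = -788 - -343821 = -788 + 343821 = 343033$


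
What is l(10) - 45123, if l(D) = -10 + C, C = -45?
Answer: -45178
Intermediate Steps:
l(D) = -55 (l(D) = -10 - 45 = -55)
l(10) - 45123 = -55 - 45123 = -45178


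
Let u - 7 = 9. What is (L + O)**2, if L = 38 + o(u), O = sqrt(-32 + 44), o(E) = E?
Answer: 2928 + 216*sqrt(3) ≈ 3302.1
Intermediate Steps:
u = 16 (u = 7 + 9 = 16)
O = 2*sqrt(3) (O = sqrt(12) = 2*sqrt(3) ≈ 3.4641)
L = 54 (L = 38 + 16 = 54)
(L + O)**2 = (54 + 2*sqrt(3))**2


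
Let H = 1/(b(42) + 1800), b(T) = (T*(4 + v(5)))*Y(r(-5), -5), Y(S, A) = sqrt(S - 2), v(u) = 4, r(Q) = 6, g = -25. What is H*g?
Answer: -25/2472 ≈ -0.010113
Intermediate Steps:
Y(S, A) = sqrt(-2 + S)
b(T) = 16*T (b(T) = (T*(4 + 4))*sqrt(-2 + 6) = (T*8)*sqrt(4) = (8*T)*2 = 16*T)
H = 1/2472 (H = 1/(16*42 + 1800) = 1/(672 + 1800) = 1/2472 ≈ 0.00040453)
H*g = (1/2472)*(-25) = -25/2472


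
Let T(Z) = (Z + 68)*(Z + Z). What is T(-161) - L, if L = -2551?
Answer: 32497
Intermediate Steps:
T(Z) = 2*Z*(68 + Z) (T(Z) = (68 + Z)*(2*Z) = 2*Z*(68 + Z))
T(-161) - L = 2*(-161)*(68 - 161) - 1*(-2551) = 2*(-161)*(-93) + 2551 = 29946 + 2551 = 32497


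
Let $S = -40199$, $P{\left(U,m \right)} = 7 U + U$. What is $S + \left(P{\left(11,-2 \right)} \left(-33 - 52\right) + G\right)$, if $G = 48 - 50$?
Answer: $-47681$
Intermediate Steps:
$P{\left(U,m \right)} = 8 U$
$G = -2$ ($G = 48 - 50 = -2$)
$S + \left(P{\left(11,-2 \right)} \left(-33 - 52\right) + G\right) = -40199 + \left(8 \cdot 11 \left(-33 - 52\right) - 2\right) = -40199 + \left(88 \left(-85\right) - 2\right) = -40199 - 7482 = -47681$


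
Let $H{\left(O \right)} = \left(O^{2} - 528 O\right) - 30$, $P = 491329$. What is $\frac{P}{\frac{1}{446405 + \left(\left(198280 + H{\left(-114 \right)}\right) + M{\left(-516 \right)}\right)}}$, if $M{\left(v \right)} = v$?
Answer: $352443557583$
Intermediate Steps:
$H{\left(O \right)} = -30 + O^{2} - 528 O$
$\frac{P}{\frac{1}{446405 + \left(\left(198280 + H{\left(-114 \right)}\right) + M{\left(-516 \right)}\right)}} = \frac{491329}{\frac{1}{446405 + \left(\left(198280 - \left(-60162 - 12996\right)\right) - 516\right)}} = \frac{491329}{\frac{1}{446405 + \left(\left(198280 + \left(-30 + 12996 + 60192\right)\right) - 516\right)}} = \frac{491329}{\frac{1}{446405 + \left(\left(198280 + 73158\right) - 516\right)}} = \frac{491329}{\frac{1}{446405 + \left(271438 - 516\right)}} = \frac{491329}{\frac{1}{446405 + 270922}} = \frac{491329}{\frac{1}{717327}} = 491329 \frac{1}{\frac{1}{717327}} = 491329 \cdot 717327 = 352443557583$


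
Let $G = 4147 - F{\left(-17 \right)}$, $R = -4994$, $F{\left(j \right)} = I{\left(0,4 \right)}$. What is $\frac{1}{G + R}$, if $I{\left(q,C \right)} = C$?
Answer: $- \frac{1}{851} \approx -0.0011751$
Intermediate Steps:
$F{\left(j \right)} = 4$
$G = 4143$ ($G = 4147 - 4 = 4143$)
$\frac{1}{G + R} = \frac{1}{4143 - 4994} = \frac{1}{-851} = - \frac{1}{851}$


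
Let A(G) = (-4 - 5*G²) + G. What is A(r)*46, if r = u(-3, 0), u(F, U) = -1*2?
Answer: -1196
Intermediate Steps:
u(F, U) = -2
r = -2
A(G) = -4 + G - 5*G²
A(r)*46 = (-4 - 2 - 5*(-2)²)*46 = (-4 - 2 - 5*4)*46 = (-4 - 2 - 20)*46 = -26*46 = -1196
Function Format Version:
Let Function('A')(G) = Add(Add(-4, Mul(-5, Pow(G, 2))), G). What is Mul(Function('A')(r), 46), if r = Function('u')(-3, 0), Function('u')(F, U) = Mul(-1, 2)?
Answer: -1196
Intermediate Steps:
Function('u')(F, U) = -2
r = -2
Function('A')(G) = Add(-4, G, Mul(-5, Pow(G, 2)))
Mul(Function('A')(r), 46) = Mul(Add(-4, -2, Mul(-5, Pow(-2, 2))), 46) = Mul(Add(-4, -2, Mul(-5, 4)), 46) = Mul(Add(-4, -2, -20), 46) = Mul(-26, 46) = -1196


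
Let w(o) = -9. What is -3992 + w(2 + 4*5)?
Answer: -4001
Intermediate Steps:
-3992 + w(2 + 4*5) = -3992 - 9 = -4001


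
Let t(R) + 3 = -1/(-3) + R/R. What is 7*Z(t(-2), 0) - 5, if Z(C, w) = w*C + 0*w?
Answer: -5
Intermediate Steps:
t(R) = -5/3 (t(R) = -3 + (-1/(-3) + R/R) = -3 + (-1*(-1/3) + 1) = -3 + (1/3 + 1) = -3 + 4/3 = -5/3)
Z(C, w) = C*w (Z(C, w) = C*w + 0 = C*w)
7*Z(t(-2), 0) - 5 = 7*(-5/3*0) - 5 = 7*0 - 5 = 0 - 5 = -5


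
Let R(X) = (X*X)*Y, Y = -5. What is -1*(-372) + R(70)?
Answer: -24128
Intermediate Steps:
R(X) = -5*X**2 (R(X) = (X*X)*(-5) = X**2*(-5) = -5*X**2)
-1*(-372) + R(70) = -1*(-372) - 5*70**2 = 372 - 5*4900 = 372 - 24500 = -24128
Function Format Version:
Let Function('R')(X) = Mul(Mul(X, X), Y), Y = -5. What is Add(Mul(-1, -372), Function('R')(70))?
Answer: -24128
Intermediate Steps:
Function('R')(X) = Mul(-5, Pow(X, 2)) (Function('R')(X) = Mul(Mul(X, X), -5) = Mul(Pow(X, 2), -5) = Mul(-5, Pow(X, 2)))
Add(Mul(-1, -372), Function('R')(70)) = Add(Mul(-1, -372), Mul(-5, Pow(70, 2))) = Add(372, Mul(-5, 4900)) = Add(372, -24500) = -24128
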